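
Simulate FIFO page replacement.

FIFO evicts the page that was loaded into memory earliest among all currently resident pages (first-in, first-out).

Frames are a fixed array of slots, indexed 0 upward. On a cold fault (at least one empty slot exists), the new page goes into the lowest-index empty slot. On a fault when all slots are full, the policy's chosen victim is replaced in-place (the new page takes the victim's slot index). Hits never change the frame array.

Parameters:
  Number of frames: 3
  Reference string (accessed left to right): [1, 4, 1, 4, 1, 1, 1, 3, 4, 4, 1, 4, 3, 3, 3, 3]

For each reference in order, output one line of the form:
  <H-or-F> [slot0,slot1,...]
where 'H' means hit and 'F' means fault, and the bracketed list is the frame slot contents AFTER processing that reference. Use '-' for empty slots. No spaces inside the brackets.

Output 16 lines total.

F [1,-,-]
F [1,4,-]
H [1,4,-]
H [1,4,-]
H [1,4,-]
H [1,4,-]
H [1,4,-]
F [1,4,3]
H [1,4,3]
H [1,4,3]
H [1,4,3]
H [1,4,3]
H [1,4,3]
H [1,4,3]
H [1,4,3]
H [1,4,3]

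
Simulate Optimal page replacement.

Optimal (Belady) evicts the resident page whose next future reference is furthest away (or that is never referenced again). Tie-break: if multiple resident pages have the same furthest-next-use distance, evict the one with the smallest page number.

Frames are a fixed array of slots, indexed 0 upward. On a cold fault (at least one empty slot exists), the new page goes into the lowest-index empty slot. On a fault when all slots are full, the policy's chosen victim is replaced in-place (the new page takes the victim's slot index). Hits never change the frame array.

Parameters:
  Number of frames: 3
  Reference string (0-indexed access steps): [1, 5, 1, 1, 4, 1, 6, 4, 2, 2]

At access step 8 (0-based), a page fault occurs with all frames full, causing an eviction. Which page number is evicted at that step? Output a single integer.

Answer: 4

Derivation:
Step 0: ref 1 -> FAULT, frames=[1,-,-]
Step 1: ref 5 -> FAULT, frames=[1,5,-]
Step 2: ref 1 -> HIT, frames=[1,5,-]
Step 3: ref 1 -> HIT, frames=[1,5,-]
Step 4: ref 4 -> FAULT, frames=[1,5,4]
Step 5: ref 1 -> HIT, frames=[1,5,4]
Step 6: ref 6 -> FAULT, evict 1, frames=[6,5,4]
Step 7: ref 4 -> HIT, frames=[6,5,4]
Step 8: ref 2 -> FAULT, evict 4, frames=[6,5,2]
At step 8: evicted page 4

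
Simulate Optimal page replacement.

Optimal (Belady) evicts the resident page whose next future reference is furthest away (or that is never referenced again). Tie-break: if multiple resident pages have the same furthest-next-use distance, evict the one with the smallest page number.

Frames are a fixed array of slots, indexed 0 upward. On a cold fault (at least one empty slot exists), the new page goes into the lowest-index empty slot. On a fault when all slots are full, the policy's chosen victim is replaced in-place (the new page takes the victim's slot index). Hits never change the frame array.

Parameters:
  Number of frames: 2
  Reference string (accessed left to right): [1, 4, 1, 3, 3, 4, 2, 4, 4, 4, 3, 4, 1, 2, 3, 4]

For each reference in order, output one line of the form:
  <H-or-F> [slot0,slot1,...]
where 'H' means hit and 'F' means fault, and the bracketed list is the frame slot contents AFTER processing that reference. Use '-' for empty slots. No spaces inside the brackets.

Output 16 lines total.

F [1,-]
F [1,4]
H [1,4]
F [3,4]
H [3,4]
H [3,4]
F [2,4]
H [2,4]
H [2,4]
H [2,4]
F [3,4]
H [3,4]
F [3,1]
F [3,2]
H [3,2]
F [3,4]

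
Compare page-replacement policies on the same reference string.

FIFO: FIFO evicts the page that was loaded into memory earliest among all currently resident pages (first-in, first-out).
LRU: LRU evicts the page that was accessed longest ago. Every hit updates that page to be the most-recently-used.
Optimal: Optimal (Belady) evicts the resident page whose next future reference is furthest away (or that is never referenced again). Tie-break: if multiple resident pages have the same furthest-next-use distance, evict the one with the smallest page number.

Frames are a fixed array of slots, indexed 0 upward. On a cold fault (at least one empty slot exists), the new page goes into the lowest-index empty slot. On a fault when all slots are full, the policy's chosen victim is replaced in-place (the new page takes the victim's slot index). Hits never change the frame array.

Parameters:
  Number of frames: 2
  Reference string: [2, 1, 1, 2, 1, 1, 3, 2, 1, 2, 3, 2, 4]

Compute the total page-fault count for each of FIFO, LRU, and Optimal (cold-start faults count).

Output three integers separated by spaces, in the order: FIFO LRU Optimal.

Answer: 8 7 6

Derivation:
--- FIFO ---
  step 0: ref 2 -> FAULT, frames=[2,-] (faults so far: 1)
  step 1: ref 1 -> FAULT, frames=[2,1] (faults so far: 2)
  step 2: ref 1 -> HIT, frames=[2,1] (faults so far: 2)
  step 3: ref 2 -> HIT, frames=[2,1] (faults so far: 2)
  step 4: ref 1 -> HIT, frames=[2,1] (faults so far: 2)
  step 5: ref 1 -> HIT, frames=[2,1] (faults so far: 2)
  step 6: ref 3 -> FAULT, evict 2, frames=[3,1] (faults so far: 3)
  step 7: ref 2 -> FAULT, evict 1, frames=[3,2] (faults so far: 4)
  step 8: ref 1 -> FAULT, evict 3, frames=[1,2] (faults so far: 5)
  step 9: ref 2 -> HIT, frames=[1,2] (faults so far: 5)
  step 10: ref 3 -> FAULT, evict 2, frames=[1,3] (faults so far: 6)
  step 11: ref 2 -> FAULT, evict 1, frames=[2,3] (faults so far: 7)
  step 12: ref 4 -> FAULT, evict 3, frames=[2,4] (faults so far: 8)
  FIFO total faults: 8
--- LRU ---
  step 0: ref 2 -> FAULT, frames=[2,-] (faults so far: 1)
  step 1: ref 1 -> FAULT, frames=[2,1] (faults so far: 2)
  step 2: ref 1 -> HIT, frames=[2,1] (faults so far: 2)
  step 3: ref 2 -> HIT, frames=[2,1] (faults so far: 2)
  step 4: ref 1 -> HIT, frames=[2,1] (faults so far: 2)
  step 5: ref 1 -> HIT, frames=[2,1] (faults so far: 2)
  step 6: ref 3 -> FAULT, evict 2, frames=[3,1] (faults so far: 3)
  step 7: ref 2 -> FAULT, evict 1, frames=[3,2] (faults so far: 4)
  step 8: ref 1 -> FAULT, evict 3, frames=[1,2] (faults so far: 5)
  step 9: ref 2 -> HIT, frames=[1,2] (faults so far: 5)
  step 10: ref 3 -> FAULT, evict 1, frames=[3,2] (faults so far: 6)
  step 11: ref 2 -> HIT, frames=[3,2] (faults so far: 6)
  step 12: ref 4 -> FAULT, evict 3, frames=[4,2] (faults so far: 7)
  LRU total faults: 7
--- Optimal ---
  step 0: ref 2 -> FAULT, frames=[2,-] (faults so far: 1)
  step 1: ref 1 -> FAULT, frames=[2,1] (faults so far: 2)
  step 2: ref 1 -> HIT, frames=[2,1] (faults so far: 2)
  step 3: ref 2 -> HIT, frames=[2,1] (faults so far: 2)
  step 4: ref 1 -> HIT, frames=[2,1] (faults so far: 2)
  step 5: ref 1 -> HIT, frames=[2,1] (faults so far: 2)
  step 6: ref 3 -> FAULT, evict 1, frames=[2,3] (faults so far: 3)
  step 7: ref 2 -> HIT, frames=[2,3] (faults so far: 3)
  step 8: ref 1 -> FAULT, evict 3, frames=[2,1] (faults so far: 4)
  step 9: ref 2 -> HIT, frames=[2,1] (faults so far: 4)
  step 10: ref 3 -> FAULT, evict 1, frames=[2,3] (faults so far: 5)
  step 11: ref 2 -> HIT, frames=[2,3] (faults so far: 5)
  step 12: ref 4 -> FAULT, evict 2, frames=[4,3] (faults so far: 6)
  Optimal total faults: 6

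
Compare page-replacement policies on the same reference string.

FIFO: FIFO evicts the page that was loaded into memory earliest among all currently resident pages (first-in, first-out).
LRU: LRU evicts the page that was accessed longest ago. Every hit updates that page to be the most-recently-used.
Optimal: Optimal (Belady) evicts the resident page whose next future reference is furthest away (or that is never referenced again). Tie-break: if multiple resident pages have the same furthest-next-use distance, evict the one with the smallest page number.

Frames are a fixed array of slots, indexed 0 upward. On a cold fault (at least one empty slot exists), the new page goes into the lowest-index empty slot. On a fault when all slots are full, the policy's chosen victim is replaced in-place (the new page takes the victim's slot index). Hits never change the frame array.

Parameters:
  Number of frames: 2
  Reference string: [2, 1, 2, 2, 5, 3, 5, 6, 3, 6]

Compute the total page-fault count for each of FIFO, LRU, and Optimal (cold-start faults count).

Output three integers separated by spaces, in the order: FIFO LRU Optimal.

Answer: 5 6 5

Derivation:
--- FIFO ---
  step 0: ref 2 -> FAULT, frames=[2,-] (faults so far: 1)
  step 1: ref 1 -> FAULT, frames=[2,1] (faults so far: 2)
  step 2: ref 2 -> HIT, frames=[2,1] (faults so far: 2)
  step 3: ref 2 -> HIT, frames=[2,1] (faults so far: 2)
  step 4: ref 5 -> FAULT, evict 2, frames=[5,1] (faults so far: 3)
  step 5: ref 3 -> FAULT, evict 1, frames=[5,3] (faults so far: 4)
  step 6: ref 5 -> HIT, frames=[5,3] (faults so far: 4)
  step 7: ref 6 -> FAULT, evict 5, frames=[6,3] (faults so far: 5)
  step 8: ref 3 -> HIT, frames=[6,3] (faults so far: 5)
  step 9: ref 6 -> HIT, frames=[6,3] (faults so far: 5)
  FIFO total faults: 5
--- LRU ---
  step 0: ref 2 -> FAULT, frames=[2,-] (faults so far: 1)
  step 1: ref 1 -> FAULT, frames=[2,1] (faults so far: 2)
  step 2: ref 2 -> HIT, frames=[2,1] (faults so far: 2)
  step 3: ref 2 -> HIT, frames=[2,1] (faults so far: 2)
  step 4: ref 5 -> FAULT, evict 1, frames=[2,5] (faults so far: 3)
  step 5: ref 3 -> FAULT, evict 2, frames=[3,5] (faults so far: 4)
  step 6: ref 5 -> HIT, frames=[3,5] (faults so far: 4)
  step 7: ref 6 -> FAULT, evict 3, frames=[6,5] (faults so far: 5)
  step 8: ref 3 -> FAULT, evict 5, frames=[6,3] (faults so far: 6)
  step 9: ref 6 -> HIT, frames=[6,3] (faults so far: 6)
  LRU total faults: 6
--- Optimal ---
  step 0: ref 2 -> FAULT, frames=[2,-] (faults so far: 1)
  step 1: ref 1 -> FAULT, frames=[2,1] (faults so far: 2)
  step 2: ref 2 -> HIT, frames=[2,1] (faults so far: 2)
  step 3: ref 2 -> HIT, frames=[2,1] (faults so far: 2)
  step 4: ref 5 -> FAULT, evict 1, frames=[2,5] (faults so far: 3)
  step 5: ref 3 -> FAULT, evict 2, frames=[3,5] (faults so far: 4)
  step 6: ref 5 -> HIT, frames=[3,5] (faults so far: 4)
  step 7: ref 6 -> FAULT, evict 5, frames=[3,6] (faults so far: 5)
  step 8: ref 3 -> HIT, frames=[3,6] (faults so far: 5)
  step 9: ref 6 -> HIT, frames=[3,6] (faults so far: 5)
  Optimal total faults: 5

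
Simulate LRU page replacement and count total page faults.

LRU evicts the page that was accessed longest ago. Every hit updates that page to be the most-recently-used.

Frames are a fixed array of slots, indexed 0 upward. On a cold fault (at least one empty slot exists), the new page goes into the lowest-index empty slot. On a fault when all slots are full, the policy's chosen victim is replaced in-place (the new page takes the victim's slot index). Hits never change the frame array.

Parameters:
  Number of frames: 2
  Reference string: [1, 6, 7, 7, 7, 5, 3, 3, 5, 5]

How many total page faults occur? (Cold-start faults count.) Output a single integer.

Answer: 5

Derivation:
Step 0: ref 1 → FAULT, frames=[1,-]
Step 1: ref 6 → FAULT, frames=[1,6]
Step 2: ref 7 → FAULT (evict 1), frames=[7,6]
Step 3: ref 7 → HIT, frames=[7,6]
Step 4: ref 7 → HIT, frames=[7,6]
Step 5: ref 5 → FAULT (evict 6), frames=[7,5]
Step 6: ref 3 → FAULT (evict 7), frames=[3,5]
Step 7: ref 3 → HIT, frames=[3,5]
Step 8: ref 5 → HIT, frames=[3,5]
Step 9: ref 5 → HIT, frames=[3,5]
Total faults: 5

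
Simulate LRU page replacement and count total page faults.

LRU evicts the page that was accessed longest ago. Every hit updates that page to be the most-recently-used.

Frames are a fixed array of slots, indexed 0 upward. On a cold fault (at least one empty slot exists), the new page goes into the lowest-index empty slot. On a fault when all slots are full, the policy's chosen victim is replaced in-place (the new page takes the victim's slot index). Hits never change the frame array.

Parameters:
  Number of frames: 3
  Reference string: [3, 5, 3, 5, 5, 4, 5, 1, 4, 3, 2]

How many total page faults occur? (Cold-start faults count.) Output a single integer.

Step 0: ref 3 → FAULT, frames=[3,-,-]
Step 1: ref 5 → FAULT, frames=[3,5,-]
Step 2: ref 3 → HIT, frames=[3,5,-]
Step 3: ref 5 → HIT, frames=[3,5,-]
Step 4: ref 5 → HIT, frames=[3,5,-]
Step 5: ref 4 → FAULT, frames=[3,5,4]
Step 6: ref 5 → HIT, frames=[3,5,4]
Step 7: ref 1 → FAULT (evict 3), frames=[1,5,4]
Step 8: ref 4 → HIT, frames=[1,5,4]
Step 9: ref 3 → FAULT (evict 5), frames=[1,3,4]
Step 10: ref 2 → FAULT (evict 1), frames=[2,3,4]
Total faults: 6

Answer: 6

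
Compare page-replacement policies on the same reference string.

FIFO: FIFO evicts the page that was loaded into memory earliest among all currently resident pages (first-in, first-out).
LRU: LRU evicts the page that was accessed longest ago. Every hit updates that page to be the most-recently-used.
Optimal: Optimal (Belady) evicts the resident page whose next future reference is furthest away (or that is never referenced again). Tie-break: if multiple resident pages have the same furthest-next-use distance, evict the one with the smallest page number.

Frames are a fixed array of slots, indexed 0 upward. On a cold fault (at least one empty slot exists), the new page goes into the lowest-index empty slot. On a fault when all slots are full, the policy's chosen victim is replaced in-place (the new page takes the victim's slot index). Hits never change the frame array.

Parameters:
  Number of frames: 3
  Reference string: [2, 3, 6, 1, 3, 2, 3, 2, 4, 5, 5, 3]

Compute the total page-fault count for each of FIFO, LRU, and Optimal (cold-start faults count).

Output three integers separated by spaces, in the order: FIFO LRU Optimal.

--- FIFO ---
  step 0: ref 2 -> FAULT, frames=[2,-,-] (faults so far: 1)
  step 1: ref 3 -> FAULT, frames=[2,3,-] (faults so far: 2)
  step 2: ref 6 -> FAULT, frames=[2,3,6] (faults so far: 3)
  step 3: ref 1 -> FAULT, evict 2, frames=[1,3,6] (faults so far: 4)
  step 4: ref 3 -> HIT, frames=[1,3,6] (faults so far: 4)
  step 5: ref 2 -> FAULT, evict 3, frames=[1,2,6] (faults so far: 5)
  step 6: ref 3 -> FAULT, evict 6, frames=[1,2,3] (faults so far: 6)
  step 7: ref 2 -> HIT, frames=[1,2,3] (faults so far: 6)
  step 8: ref 4 -> FAULT, evict 1, frames=[4,2,3] (faults so far: 7)
  step 9: ref 5 -> FAULT, evict 2, frames=[4,5,3] (faults so far: 8)
  step 10: ref 5 -> HIT, frames=[4,5,3] (faults so far: 8)
  step 11: ref 3 -> HIT, frames=[4,5,3] (faults so far: 8)
  FIFO total faults: 8
--- LRU ---
  step 0: ref 2 -> FAULT, frames=[2,-,-] (faults so far: 1)
  step 1: ref 3 -> FAULT, frames=[2,3,-] (faults so far: 2)
  step 2: ref 6 -> FAULT, frames=[2,3,6] (faults so far: 3)
  step 3: ref 1 -> FAULT, evict 2, frames=[1,3,6] (faults so far: 4)
  step 4: ref 3 -> HIT, frames=[1,3,6] (faults so far: 4)
  step 5: ref 2 -> FAULT, evict 6, frames=[1,3,2] (faults so far: 5)
  step 6: ref 3 -> HIT, frames=[1,3,2] (faults so far: 5)
  step 7: ref 2 -> HIT, frames=[1,3,2] (faults so far: 5)
  step 8: ref 4 -> FAULT, evict 1, frames=[4,3,2] (faults so far: 6)
  step 9: ref 5 -> FAULT, evict 3, frames=[4,5,2] (faults so far: 7)
  step 10: ref 5 -> HIT, frames=[4,5,2] (faults so far: 7)
  step 11: ref 3 -> FAULT, evict 2, frames=[4,5,3] (faults so far: 8)
  LRU total faults: 8
--- Optimal ---
  step 0: ref 2 -> FAULT, frames=[2,-,-] (faults so far: 1)
  step 1: ref 3 -> FAULT, frames=[2,3,-] (faults so far: 2)
  step 2: ref 6 -> FAULT, frames=[2,3,6] (faults so far: 3)
  step 3: ref 1 -> FAULT, evict 6, frames=[2,3,1] (faults so far: 4)
  step 4: ref 3 -> HIT, frames=[2,3,1] (faults so far: 4)
  step 5: ref 2 -> HIT, frames=[2,3,1] (faults so far: 4)
  step 6: ref 3 -> HIT, frames=[2,3,1] (faults so far: 4)
  step 7: ref 2 -> HIT, frames=[2,3,1] (faults so far: 4)
  step 8: ref 4 -> FAULT, evict 1, frames=[2,3,4] (faults so far: 5)
  step 9: ref 5 -> FAULT, evict 2, frames=[5,3,4] (faults so far: 6)
  step 10: ref 5 -> HIT, frames=[5,3,4] (faults so far: 6)
  step 11: ref 3 -> HIT, frames=[5,3,4] (faults so far: 6)
  Optimal total faults: 6

Answer: 8 8 6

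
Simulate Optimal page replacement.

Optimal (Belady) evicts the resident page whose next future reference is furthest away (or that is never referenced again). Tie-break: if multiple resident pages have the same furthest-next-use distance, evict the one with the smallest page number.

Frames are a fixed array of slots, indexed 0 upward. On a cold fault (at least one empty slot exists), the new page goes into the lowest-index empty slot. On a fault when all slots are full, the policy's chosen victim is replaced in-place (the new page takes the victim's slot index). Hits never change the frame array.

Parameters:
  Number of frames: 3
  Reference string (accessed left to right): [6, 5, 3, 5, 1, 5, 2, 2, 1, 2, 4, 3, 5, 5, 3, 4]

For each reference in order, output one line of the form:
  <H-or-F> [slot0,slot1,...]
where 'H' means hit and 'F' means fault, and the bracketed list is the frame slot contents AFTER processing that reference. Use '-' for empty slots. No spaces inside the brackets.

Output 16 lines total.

F [6,-,-]
F [6,5,-]
F [6,5,3]
H [6,5,3]
F [1,5,3]
H [1,5,3]
F [1,2,3]
H [1,2,3]
H [1,2,3]
H [1,2,3]
F [4,2,3]
H [4,2,3]
F [4,5,3]
H [4,5,3]
H [4,5,3]
H [4,5,3]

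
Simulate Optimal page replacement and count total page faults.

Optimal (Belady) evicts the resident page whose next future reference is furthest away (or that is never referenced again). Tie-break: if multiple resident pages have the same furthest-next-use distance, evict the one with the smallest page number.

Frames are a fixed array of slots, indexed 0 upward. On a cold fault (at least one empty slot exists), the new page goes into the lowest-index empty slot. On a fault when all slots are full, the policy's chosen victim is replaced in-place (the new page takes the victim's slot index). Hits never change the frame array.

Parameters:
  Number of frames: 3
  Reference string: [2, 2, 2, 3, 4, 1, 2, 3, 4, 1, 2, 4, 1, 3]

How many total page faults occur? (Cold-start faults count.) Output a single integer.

Answer: 6

Derivation:
Step 0: ref 2 → FAULT, frames=[2,-,-]
Step 1: ref 2 → HIT, frames=[2,-,-]
Step 2: ref 2 → HIT, frames=[2,-,-]
Step 3: ref 3 → FAULT, frames=[2,3,-]
Step 4: ref 4 → FAULT, frames=[2,3,4]
Step 5: ref 1 → FAULT (evict 4), frames=[2,3,1]
Step 6: ref 2 → HIT, frames=[2,3,1]
Step 7: ref 3 → HIT, frames=[2,3,1]
Step 8: ref 4 → FAULT (evict 3), frames=[2,4,1]
Step 9: ref 1 → HIT, frames=[2,4,1]
Step 10: ref 2 → HIT, frames=[2,4,1]
Step 11: ref 4 → HIT, frames=[2,4,1]
Step 12: ref 1 → HIT, frames=[2,4,1]
Step 13: ref 3 → FAULT (evict 1), frames=[2,4,3]
Total faults: 6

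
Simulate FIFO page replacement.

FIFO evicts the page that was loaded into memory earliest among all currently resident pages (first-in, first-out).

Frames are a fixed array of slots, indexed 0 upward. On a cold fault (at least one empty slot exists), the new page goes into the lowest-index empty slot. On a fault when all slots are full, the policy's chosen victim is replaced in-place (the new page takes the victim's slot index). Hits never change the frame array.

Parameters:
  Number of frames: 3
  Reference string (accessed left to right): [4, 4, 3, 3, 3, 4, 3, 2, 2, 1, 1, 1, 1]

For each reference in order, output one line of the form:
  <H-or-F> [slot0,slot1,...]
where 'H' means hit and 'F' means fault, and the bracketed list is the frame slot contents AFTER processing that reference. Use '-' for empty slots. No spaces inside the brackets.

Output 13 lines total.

F [4,-,-]
H [4,-,-]
F [4,3,-]
H [4,3,-]
H [4,3,-]
H [4,3,-]
H [4,3,-]
F [4,3,2]
H [4,3,2]
F [1,3,2]
H [1,3,2]
H [1,3,2]
H [1,3,2]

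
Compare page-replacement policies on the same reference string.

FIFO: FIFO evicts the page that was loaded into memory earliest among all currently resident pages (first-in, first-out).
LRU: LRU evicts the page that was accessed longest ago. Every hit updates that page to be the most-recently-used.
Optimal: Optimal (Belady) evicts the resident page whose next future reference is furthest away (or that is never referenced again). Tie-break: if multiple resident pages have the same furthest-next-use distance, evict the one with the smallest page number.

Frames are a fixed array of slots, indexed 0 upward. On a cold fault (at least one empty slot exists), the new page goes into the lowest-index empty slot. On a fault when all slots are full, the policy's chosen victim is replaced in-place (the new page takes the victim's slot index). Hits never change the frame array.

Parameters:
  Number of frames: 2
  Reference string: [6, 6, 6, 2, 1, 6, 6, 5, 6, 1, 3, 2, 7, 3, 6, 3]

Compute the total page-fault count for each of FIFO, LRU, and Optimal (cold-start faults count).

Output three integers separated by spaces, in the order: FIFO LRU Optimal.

--- FIFO ---
  step 0: ref 6 -> FAULT, frames=[6,-] (faults so far: 1)
  step 1: ref 6 -> HIT, frames=[6,-] (faults so far: 1)
  step 2: ref 6 -> HIT, frames=[6,-] (faults so far: 1)
  step 3: ref 2 -> FAULT, frames=[6,2] (faults so far: 2)
  step 4: ref 1 -> FAULT, evict 6, frames=[1,2] (faults so far: 3)
  step 5: ref 6 -> FAULT, evict 2, frames=[1,6] (faults so far: 4)
  step 6: ref 6 -> HIT, frames=[1,6] (faults so far: 4)
  step 7: ref 5 -> FAULT, evict 1, frames=[5,6] (faults so far: 5)
  step 8: ref 6 -> HIT, frames=[5,6] (faults so far: 5)
  step 9: ref 1 -> FAULT, evict 6, frames=[5,1] (faults so far: 6)
  step 10: ref 3 -> FAULT, evict 5, frames=[3,1] (faults so far: 7)
  step 11: ref 2 -> FAULT, evict 1, frames=[3,2] (faults so far: 8)
  step 12: ref 7 -> FAULT, evict 3, frames=[7,2] (faults so far: 9)
  step 13: ref 3 -> FAULT, evict 2, frames=[7,3] (faults so far: 10)
  step 14: ref 6 -> FAULT, evict 7, frames=[6,3] (faults so far: 11)
  step 15: ref 3 -> HIT, frames=[6,3] (faults so far: 11)
  FIFO total faults: 11
--- LRU ---
  step 0: ref 6 -> FAULT, frames=[6,-] (faults so far: 1)
  step 1: ref 6 -> HIT, frames=[6,-] (faults so far: 1)
  step 2: ref 6 -> HIT, frames=[6,-] (faults so far: 1)
  step 3: ref 2 -> FAULT, frames=[6,2] (faults so far: 2)
  step 4: ref 1 -> FAULT, evict 6, frames=[1,2] (faults so far: 3)
  step 5: ref 6 -> FAULT, evict 2, frames=[1,6] (faults so far: 4)
  step 6: ref 6 -> HIT, frames=[1,6] (faults so far: 4)
  step 7: ref 5 -> FAULT, evict 1, frames=[5,6] (faults so far: 5)
  step 8: ref 6 -> HIT, frames=[5,6] (faults so far: 5)
  step 9: ref 1 -> FAULT, evict 5, frames=[1,6] (faults so far: 6)
  step 10: ref 3 -> FAULT, evict 6, frames=[1,3] (faults so far: 7)
  step 11: ref 2 -> FAULT, evict 1, frames=[2,3] (faults so far: 8)
  step 12: ref 7 -> FAULT, evict 3, frames=[2,7] (faults so far: 9)
  step 13: ref 3 -> FAULT, evict 2, frames=[3,7] (faults so far: 10)
  step 14: ref 6 -> FAULT, evict 7, frames=[3,6] (faults so far: 11)
  step 15: ref 3 -> HIT, frames=[3,6] (faults so far: 11)
  LRU total faults: 11
--- Optimal ---
  step 0: ref 6 -> FAULT, frames=[6,-] (faults so far: 1)
  step 1: ref 6 -> HIT, frames=[6,-] (faults so far: 1)
  step 2: ref 6 -> HIT, frames=[6,-] (faults so far: 1)
  step 3: ref 2 -> FAULT, frames=[6,2] (faults so far: 2)
  step 4: ref 1 -> FAULT, evict 2, frames=[6,1] (faults so far: 3)
  step 5: ref 6 -> HIT, frames=[6,1] (faults so far: 3)
  step 6: ref 6 -> HIT, frames=[6,1] (faults so far: 3)
  step 7: ref 5 -> FAULT, evict 1, frames=[6,5] (faults so far: 4)
  step 8: ref 6 -> HIT, frames=[6,5] (faults so far: 4)
  step 9: ref 1 -> FAULT, evict 5, frames=[6,1] (faults so far: 5)
  step 10: ref 3 -> FAULT, evict 1, frames=[6,3] (faults so far: 6)
  step 11: ref 2 -> FAULT, evict 6, frames=[2,3] (faults so far: 7)
  step 12: ref 7 -> FAULT, evict 2, frames=[7,3] (faults so far: 8)
  step 13: ref 3 -> HIT, frames=[7,3] (faults so far: 8)
  step 14: ref 6 -> FAULT, evict 7, frames=[6,3] (faults so far: 9)
  step 15: ref 3 -> HIT, frames=[6,3] (faults so far: 9)
  Optimal total faults: 9

Answer: 11 11 9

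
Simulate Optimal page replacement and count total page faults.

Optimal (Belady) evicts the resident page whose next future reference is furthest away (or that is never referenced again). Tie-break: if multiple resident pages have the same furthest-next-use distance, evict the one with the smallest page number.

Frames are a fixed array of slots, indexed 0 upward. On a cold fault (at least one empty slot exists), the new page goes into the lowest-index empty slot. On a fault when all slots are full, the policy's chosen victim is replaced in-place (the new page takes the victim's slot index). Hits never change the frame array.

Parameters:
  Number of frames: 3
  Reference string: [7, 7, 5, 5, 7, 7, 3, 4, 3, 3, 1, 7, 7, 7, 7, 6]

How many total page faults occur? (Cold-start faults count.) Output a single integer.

Answer: 6

Derivation:
Step 0: ref 7 → FAULT, frames=[7,-,-]
Step 1: ref 7 → HIT, frames=[7,-,-]
Step 2: ref 5 → FAULT, frames=[7,5,-]
Step 3: ref 5 → HIT, frames=[7,5,-]
Step 4: ref 7 → HIT, frames=[7,5,-]
Step 5: ref 7 → HIT, frames=[7,5,-]
Step 6: ref 3 → FAULT, frames=[7,5,3]
Step 7: ref 4 → FAULT (evict 5), frames=[7,4,3]
Step 8: ref 3 → HIT, frames=[7,4,3]
Step 9: ref 3 → HIT, frames=[7,4,3]
Step 10: ref 1 → FAULT (evict 3), frames=[7,4,1]
Step 11: ref 7 → HIT, frames=[7,4,1]
Step 12: ref 7 → HIT, frames=[7,4,1]
Step 13: ref 7 → HIT, frames=[7,4,1]
Step 14: ref 7 → HIT, frames=[7,4,1]
Step 15: ref 6 → FAULT (evict 1), frames=[7,4,6]
Total faults: 6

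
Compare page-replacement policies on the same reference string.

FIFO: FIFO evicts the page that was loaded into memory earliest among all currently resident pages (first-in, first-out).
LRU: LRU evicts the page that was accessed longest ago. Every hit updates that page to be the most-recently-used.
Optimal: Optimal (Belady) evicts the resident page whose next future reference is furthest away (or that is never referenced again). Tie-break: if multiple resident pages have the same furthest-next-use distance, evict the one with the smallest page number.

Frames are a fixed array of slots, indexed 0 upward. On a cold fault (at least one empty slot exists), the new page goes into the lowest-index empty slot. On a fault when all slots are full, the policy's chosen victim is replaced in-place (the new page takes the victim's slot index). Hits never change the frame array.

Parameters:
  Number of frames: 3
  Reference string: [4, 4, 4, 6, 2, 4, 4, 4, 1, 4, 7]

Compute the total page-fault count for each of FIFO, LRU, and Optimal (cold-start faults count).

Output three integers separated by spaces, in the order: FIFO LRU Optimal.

Answer: 6 5 5

Derivation:
--- FIFO ---
  step 0: ref 4 -> FAULT, frames=[4,-,-] (faults so far: 1)
  step 1: ref 4 -> HIT, frames=[4,-,-] (faults so far: 1)
  step 2: ref 4 -> HIT, frames=[4,-,-] (faults so far: 1)
  step 3: ref 6 -> FAULT, frames=[4,6,-] (faults so far: 2)
  step 4: ref 2 -> FAULT, frames=[4,6,2] (faults so far: 3)
  step 5: ref 4 -> HIT, frames=[4,6,2] (faults so far: 3)
  step 6: ref 4 -> HIT, frames=[4,6,2] (faults so far: 3)
  step 7: ref 4 -> HIT, frames=[4,6,2] (faults so far: 3)
  step 8: ref 1 -> FAULT, evict 4, frames=[1,6,2] (faults so far: 4)
  step 9: ref 4 -> FAULT, evict 6, frames=[1,4,2] (faults so far: 5)
  step 10: ref 7 -> FAULT, evict 2, frames=[1,4,7] (faults so far: 6)
  FIFO total faults: 6
--- LRU ---
  step 0: ref 4 -> FAULT, frames=[4,-,-] (faults so far: 1)
  step 1: ref 4 -> HIT, frames=[4,-,-] (faults so far: 1)
  step 2: ref 4 -> HIT, frames=[4,-,-] (faults so far: 1)
  step 3: ref 6 -> FAULT, frames=[4,6,-] (faults so far: 2)
  step 4: ref 2 -> FAULT, frames=[4,6,2] (faults so far: 3)
  step 5: ref 4 -> HIT, frames=[4,6,2] (faults so far: 3)
  step 6: ref 4 -> HIT, frames=[4,6,2] (faults so far: 3)
  step 7: ref 4 -> HIT, frames=[4,6,2] (faults so far: 3)
  step 8: ref 1 -> FAULT, evict 6, frames=[4,1,2] (faults so far: 4)
  step 9: ref 4 -> HIT, frames=[4,1,2] (faults so far: 4)
  step 10: ref 7 -> FAULT, evict 2, frames=[4,1,7] (faults so far: 5)
  LRU total faults: 5
--- Optimal ---
  step 0: ref 4 -> FAULT, frames=[4,-,-] (faults so far: 1)
  step 1: ref 4 -> HIT, frames=[4,-,-] (faults so far: 1)
  step 2: ref 4 -> HIT, frames=[4,-,-] (faults so far: 1)
  step 3: ref 6 -> FAULT, frames=[4,6,-] (faults so far: 2)
  step 4: ref 2 -> FAULT, frames=[4,6,2] (faults so far: 3)
  step 5: ref 4 -> HIT, frames=[4,6,2] (faults so far: 3)
  step 6: ref 4 -> HIT, frames=[4,6,2] (faults so far: 3)
  step 7: ref 4 -> HIT, frames=[4,6,2] (faults so far: 3)
  step 8: ref 1 -> FAULT, evict 2, frames=[4,6,1] (faults so far: 4)
  step 9: ref 4 -> HIT, frames=[4,6,1] (faults so far: 4)
  step 10: ref 7 -> FAULT, evict 1, frames=[4,6,7] (faults so far: 5)
  Optimal total faults: 5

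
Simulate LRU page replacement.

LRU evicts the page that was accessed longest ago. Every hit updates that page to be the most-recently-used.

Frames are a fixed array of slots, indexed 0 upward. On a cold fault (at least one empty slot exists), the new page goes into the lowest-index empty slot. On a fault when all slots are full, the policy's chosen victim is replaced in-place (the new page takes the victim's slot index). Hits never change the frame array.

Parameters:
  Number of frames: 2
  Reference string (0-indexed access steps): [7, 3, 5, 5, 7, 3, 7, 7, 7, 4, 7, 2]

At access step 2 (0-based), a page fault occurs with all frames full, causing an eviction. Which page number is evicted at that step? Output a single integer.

Answer: 7

Derivation:
Step 0: ref 7 -> FAULT, frames=[7,-]
Step 1: ref 3 -> FAULT, frames=[7,3]
Step 2: ref 5 -> FAULT, evict 7, frames=[5,3]
At step 2: evicted page 7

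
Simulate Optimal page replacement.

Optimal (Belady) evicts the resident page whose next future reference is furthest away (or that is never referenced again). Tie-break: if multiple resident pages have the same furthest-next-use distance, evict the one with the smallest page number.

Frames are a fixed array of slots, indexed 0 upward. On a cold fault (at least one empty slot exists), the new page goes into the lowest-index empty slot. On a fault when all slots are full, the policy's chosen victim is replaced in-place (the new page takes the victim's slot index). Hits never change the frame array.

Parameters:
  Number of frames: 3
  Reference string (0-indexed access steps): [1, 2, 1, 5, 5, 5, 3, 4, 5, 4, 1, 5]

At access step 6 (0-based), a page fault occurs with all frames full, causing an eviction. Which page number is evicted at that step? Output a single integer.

Answer: 2

Derivation:
Step 0: ref 1 -> FAULT, frames=[1,-,-]
Step 1: ref 2 -> FAULT, frames=[1,2,-]
Step 2: ref 1 -> HIT, frames=[1,2,-]
Step 3: ref 5 -> FAULT, frames=[1,2,5]
Step 4: ref 5 -> HIT, frames=[1,2,5]
Step 5: ref 5 -> HIT, frames=[1,2,5]
Step 6: ref 3 -> FAULT, evict 2, frames=[1,3,5]
At step 6: evicted page 2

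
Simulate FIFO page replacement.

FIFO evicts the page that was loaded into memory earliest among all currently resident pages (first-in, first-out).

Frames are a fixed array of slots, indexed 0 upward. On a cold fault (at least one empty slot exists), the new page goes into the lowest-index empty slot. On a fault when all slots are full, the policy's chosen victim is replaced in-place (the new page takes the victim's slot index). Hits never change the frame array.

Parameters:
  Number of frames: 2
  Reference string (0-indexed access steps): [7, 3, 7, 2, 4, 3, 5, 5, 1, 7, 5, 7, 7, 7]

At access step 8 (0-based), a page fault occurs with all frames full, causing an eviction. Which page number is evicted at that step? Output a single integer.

Answer: 3

Derivation:
Step 0: ref 7 -> FAULT, frames=[7,-]
Step 1: ref 3 -> FAULT, frames=[7,3]
Step 2: ref 7 -> HIT, frames=[7,3]
Step 3: ref 2 -> FAULT, evict 7, frames=[2,3]
Step 4: ref 4 -> FAULT, evict 3, frames=[2,4]
Step 5: ref 3 -> FAULT, evict 2, frames=[3,4]
Step 6: ref 5 -> FAULT, evict 4, frames=[3,5]
Step 7: ref 5 -> HIT, frames=[3,5]
Step 8: ref 1 -> FAULT, evict 3, frames=[1,5]
At step 8: evicted page 3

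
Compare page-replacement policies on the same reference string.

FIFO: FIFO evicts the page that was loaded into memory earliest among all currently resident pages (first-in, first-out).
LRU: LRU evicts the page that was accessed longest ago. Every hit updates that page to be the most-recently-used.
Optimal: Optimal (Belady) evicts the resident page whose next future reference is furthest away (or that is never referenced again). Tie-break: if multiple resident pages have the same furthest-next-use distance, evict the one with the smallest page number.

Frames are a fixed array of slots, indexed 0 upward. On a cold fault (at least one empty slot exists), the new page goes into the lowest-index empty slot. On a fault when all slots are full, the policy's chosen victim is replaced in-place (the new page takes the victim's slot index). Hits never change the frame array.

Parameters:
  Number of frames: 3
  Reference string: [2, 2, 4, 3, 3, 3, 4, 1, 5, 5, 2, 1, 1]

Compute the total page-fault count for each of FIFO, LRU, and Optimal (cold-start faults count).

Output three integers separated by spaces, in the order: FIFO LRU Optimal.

Answer: 6 6 5

Derivation:
--- FIFO ---
  step 0: ref 2 -> FAULT, frames=[2,-,-] (faults so far: 1)
  step 1: ref 2 -> HIT, frames=[2,-,-] (faults so far: 1)
  step 2: ref 4 -> FAULT, frames=[2,4,-] (faults so far: 2)
  step 3: ref 3 -> FAULT, frames=[2,4,3] (faults so far: 3)
  step 4: ref 3 -> HIT, frames=[2,4,3] (faults so far: 3)
  step 5: ref 3 -> HIT, frames=[2,4,3] (faults so far: 3)
  step 6: ref 4 -> HIT, frames=[2,4,3] (faults so far: 3)
  step 7: ref 1 -> FAULT, evict 2, frames=[1,4,3] (faults so far: 4)
  step 8: ref 5 -> FAULT, evict 4, frames=[1,5,3] (faults so far: 5)
  step 9: ref 5 -> HIT, frames=[1,5,3] (faults so far: 5)
  step 10: ref 2 -> FAULT, evict 3, frames=[1,5,2] (faults so far: 6)
  step 11: ref 1 -> HIT, frames=[1,5,2] (faults so far: 6)
  step 12: ref 1 -> HIT, frames=[1,5,2] (faults so far: 6)
  FIFO total faults: 6
--- LRU ---
  step 0: ref 2 -> FAULT, frames=[2,-,-] (faults so far: 1)
  step 1: ref 2 -> HIT, frames=[2,-,-] (faults so far: 1)
  step 2: ref 4 -> FAULT, frames=[2,4,-] (faults so far: 2)
  step 3: ref 3 -> FAULT, frames=[2,4,3] (faults so far: 3)
  step 4: ref 3 -> HIT, frames=[2,4,3] (faults so far: 3)
  step 5: ref 3 -> HIT, frames=[2,4,3] (faults so far: 3)
  step 6: ref 4 -> HIT, frames=[2,4,3] (faults so far: 3)
  step 7: ref 1 -> FAULT, evict 2, frames=[1,4,3] (faults so far: 4)
  step 8: ref 5 -> FAULT, evict 3, frames=[1,4,5] (faults so far: 5)
  step 9: ref 5 -> HIT, frames=[1,4,5] (faults so far: 5)
  step 10: ref 2 -> FAULT, evict 4, frames=[1,2,5] (faults so far: 6)
  step 11: ref 1 -> HIT, frames=[1,2,5] (faults so far: 6)
  step 12: ref 1 -> HIT, frames=[1,2,5] (faults so far: 6)
  LRU total faults: 6
--- Optimal ---
  step 0: ref 2 -> FAULT, frames=[2,-,-] (faults so far: 1)
  step 1: ref 2 -> HIT, frames=[2,-,-] (faults so far: 1)
  step 2: ref 4 -> FAULT, frames=[2,4,-] (faults so far: 2)
  step 3: ref 3 -> FAULT, frames=[2,4,3] (faults so far: 3)
  step 4: ref 3 -> HIT, frames=[2,4,3] (faults so far: 3)
  step 5: ref 3 -> HIT, frames=[2,4,3] (faults so far: 3)
  step 6: ref 4 -> HIT, frames=[2,4,3] (faults so far: 3)
  step 7: ref 1 -> FAULT, evict 3, frames=[2,4,1] (faults so far: 4)
  step 8: ref 5 -> FAULT, evict 4, frames=[2,5,1] (faults so far: 5)
  step 9: ref 5 -> HIT, frames=[2,5,1] (faults so far: 5)
  step 10: ref 2 -> HIT, frames=[2,5,1] (faults so far: 5)
  step 11: ref 1 -> HIT, frames=[2,5,1] (faults so far: 5)
  step 12: ref 1 -> HIT, frames=[2,5,1] (faults so far: 5)
  Optimal total faults: 5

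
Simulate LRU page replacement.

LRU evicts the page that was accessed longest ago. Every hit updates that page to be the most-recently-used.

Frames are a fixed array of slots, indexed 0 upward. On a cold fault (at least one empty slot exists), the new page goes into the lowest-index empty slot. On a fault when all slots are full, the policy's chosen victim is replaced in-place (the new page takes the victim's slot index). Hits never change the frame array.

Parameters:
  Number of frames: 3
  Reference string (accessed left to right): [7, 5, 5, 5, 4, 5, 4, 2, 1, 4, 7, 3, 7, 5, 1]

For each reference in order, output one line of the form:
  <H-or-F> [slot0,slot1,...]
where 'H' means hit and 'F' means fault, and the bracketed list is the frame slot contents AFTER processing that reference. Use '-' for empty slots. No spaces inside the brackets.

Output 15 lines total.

F [7,-,-]
F [7,5,-]
H [7,5,-]
H [7,5,-]
F [7,5,4]
H [7,5,4]
H [7,5,4]
F [2,5,4]
F [2,1,4]
H [2,1,4]
F [7,1,4]
F [7,3,4]
H [7,3,4]
F [7,3,5]
F [7,1,5]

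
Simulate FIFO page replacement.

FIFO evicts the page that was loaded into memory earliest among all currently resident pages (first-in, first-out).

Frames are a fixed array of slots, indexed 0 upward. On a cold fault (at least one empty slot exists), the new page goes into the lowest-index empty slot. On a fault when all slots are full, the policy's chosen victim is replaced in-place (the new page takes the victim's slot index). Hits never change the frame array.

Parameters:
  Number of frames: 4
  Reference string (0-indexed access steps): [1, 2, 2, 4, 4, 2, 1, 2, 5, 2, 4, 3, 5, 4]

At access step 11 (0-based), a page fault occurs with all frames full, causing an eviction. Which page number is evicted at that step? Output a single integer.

Step 0: ref 1 -> FAULT, frames=[1,-,-,-]
Step 1: ref 2 -> FAULT, frames=[1,2,-,-]
Step 2: ref 2 -> HIT, frames=[1,2,-,-]
Step 3: ref 4 -> FAULT, frames=[1,2,4,-]
Step 4: ref 4 -> HIT, frames=[1,2,4,-]
Step 5: ref 2 -> HIT, frames=[1,2,4,-]
Step 6: ref 1 -> HIT, frames=[1,2,4,-]
Step 7: ref 2 -> HIT, frames=[1,2,4,-]
Step 8: ref 5 -> FAULT, frames=[1,2,4,5]
Step 9: ref 2 -> HIT, frames=[1,2,4,5]
Step 10: ref 4 -> HIT, frames=[1,2,4,5]
Step 11: ref 3 -> FAULT, evict 1, frames=[3,2,4,5]
At step 11: evicted page 1

Answer: 1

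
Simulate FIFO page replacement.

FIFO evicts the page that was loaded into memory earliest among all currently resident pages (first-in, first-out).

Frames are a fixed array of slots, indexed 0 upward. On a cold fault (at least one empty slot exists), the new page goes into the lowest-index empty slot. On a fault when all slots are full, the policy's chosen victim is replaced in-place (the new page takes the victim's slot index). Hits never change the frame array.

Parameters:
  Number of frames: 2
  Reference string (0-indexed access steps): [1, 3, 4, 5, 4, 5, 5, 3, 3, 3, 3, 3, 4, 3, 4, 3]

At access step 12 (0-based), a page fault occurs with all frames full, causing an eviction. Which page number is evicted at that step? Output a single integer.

Step 0: ref 1 -> FAULT, frames=[1,-]
Step 1: ref 3 -> FAULT, frames=[1,3]
Step 2: ref 4 -> FAULT, evict 1, frames=[4,3]
Step 3: ref 5 -> FAULT, evict 3, frames=[4,5]
Step 4: ref 4 -> HIT, frames=[4,5]
Step 5: ref 5 -> HIT, frames=[4,5]
Step 6: ref 5 -> HIT, frames=[4,5]
Step 7: ref 3 -> FAULT, evict 4, frames=[3,5]
Step 8: ref 3 -> HIT, frames=[3,5]
Step 9: ref 3 -> HIT, frames=[3,5]
Step 10: ref 3 -> HIT, frames=[3,5]
Step 11: ref 3 -> HIT, frames=[3,5]
Step 12: ref 4 -> FAULT, evict 5, frames=[3,4]
At step 12: evicted page 5

Answer: 5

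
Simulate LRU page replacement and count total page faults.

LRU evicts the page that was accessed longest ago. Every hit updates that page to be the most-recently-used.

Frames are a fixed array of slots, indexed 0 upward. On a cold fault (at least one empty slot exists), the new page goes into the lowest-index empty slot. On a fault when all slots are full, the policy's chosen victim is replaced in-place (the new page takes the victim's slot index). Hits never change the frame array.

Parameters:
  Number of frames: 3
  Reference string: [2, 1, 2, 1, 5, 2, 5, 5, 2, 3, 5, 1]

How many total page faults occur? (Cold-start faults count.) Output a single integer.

Step 0: ref 2 → FAULT, frames=[2,-,-]
Step 1: ref 1 → FAULT, frames=[2,1,-]
Step 2: ref 2 → HIT, frames=[2,1,-]
Step 3: ref 1 → HIT, frames=[2,1,-]
Step 4: ref 5 → FAULT, frames=[2,1,5]
Step 5: ref 2 → HIT, frames=[2,1,5]
Step 6: ref 5 → HIT, frames=[2,1,5]
Step 7: ref 5 → HIT, frames=[2,1,5]
Step 8: ref 2 → HIT, frames=[2,1,5]
Step 9: ref 3 → FAULT (evict 1), frames=[2,3,5]
Step 10: ref 5 → HIT, frames=[2,3,5]
Step 11: ref 1 → FAULT (evict 2), frames=[1,3,5]
Total faults: 5

Answer: 5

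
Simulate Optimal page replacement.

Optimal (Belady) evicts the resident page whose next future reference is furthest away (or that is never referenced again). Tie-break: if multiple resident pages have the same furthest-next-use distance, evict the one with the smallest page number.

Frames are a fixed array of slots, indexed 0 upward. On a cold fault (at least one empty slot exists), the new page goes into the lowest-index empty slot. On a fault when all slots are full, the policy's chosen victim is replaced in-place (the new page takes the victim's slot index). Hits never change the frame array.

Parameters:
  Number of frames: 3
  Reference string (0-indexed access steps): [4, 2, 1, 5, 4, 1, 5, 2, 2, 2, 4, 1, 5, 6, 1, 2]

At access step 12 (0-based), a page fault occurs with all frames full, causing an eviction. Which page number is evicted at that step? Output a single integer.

Step 0: ref 4 -> FAULT, frames=[4,-,-]
Step 1: ref 2 -> FAULT, frames=[4,2,-]
Step 2: ref 1 -> FAULT, frames=[4,2,1]
Step 3: ref 5 -> FAULT, evict 2, frames=[4,5,1]
Step 4: ref 4 -> HIT, frames=[4,5,1]
Step 5: ref 1 -> HIT, frames=[4,5,1]
Step 6: ref 5 -> HIT, frames=[4,5,1]
Step 7: ref 2 -> FAULT, evict 5, frames=[4,2,1]
Step 8: ref 2 -> HIT, frames=[4,2,1]
Step 9: ref 2 -> HIT, frames=[4,2,1]
Step 10: ref 4 -> HIT, frames=[4,2,1]
Step 11: ref 1 -> HIT, frames=[4,2,1]
Step 12: ref 5 -> FAULT, evict 4, frames=[5,2,1]
At step 12: evicted page 4

Answer: 4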